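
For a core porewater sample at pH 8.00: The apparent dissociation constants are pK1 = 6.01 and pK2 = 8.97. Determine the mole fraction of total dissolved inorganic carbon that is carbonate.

α₂ = 1 / (1 + [H⁺]/K2 + [H⁺]²/(K1K2)) = 1 / (1 + 10^+0.97 + 10^-1.02)
   = 1 / (1 + 9.3325 + 0.095499) = 1/10.428 = 0.09590

α₂ = 0.0959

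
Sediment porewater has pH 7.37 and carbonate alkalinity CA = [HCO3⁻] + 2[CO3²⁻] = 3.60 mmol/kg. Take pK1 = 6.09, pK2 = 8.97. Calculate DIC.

DIC = 3.69 mmol/kg

CA = [HCO3⁻] + 2[CO3²⁻] = (α₁ + 2α₂)·DIC
At pH 7.37: [H⁺]/K1 = 10^-1.28 = 0.052481, K2/[H⁺] = 10^-1.60 = 0.025119
α₁ = 1/(1 + 0.052481 + 0.025119) = 1/1.0776 = 0.9280; α₂ = α₁·K2/[H⁺] = 0.02331
α₁ + 2α₂ = 0.9746
DIC = CA / (α₁ + 2α₂) = 3.60 / 0.9746 = 3.69 mmol/kg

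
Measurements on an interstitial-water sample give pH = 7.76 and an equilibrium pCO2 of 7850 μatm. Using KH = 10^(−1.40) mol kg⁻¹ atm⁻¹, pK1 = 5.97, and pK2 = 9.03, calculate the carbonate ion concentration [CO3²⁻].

[CO2*] = KH · pCO2 = 10^(−1.40) × 7850×10^-6 = 3.125×10^-4 mol/kg
α₀ = 1/(1 + K1/[H⁺] + K1K2/[H⁺]²) = 1/(1 + 10^+1.79 + 10^+0.52) = 0.01516
DIC = [CO2*]/α₀ = 3.125×10^-4 / 0.01516 = 20.62 mmol/kg
[CO3²⁻] = α₂·DIC; α₂ = 0.05019, so [CO3²⁻] = 0.05019 × 20.62 = 1.03 mmol/kg

[CO3²⁻] = 1.03 mmol/kg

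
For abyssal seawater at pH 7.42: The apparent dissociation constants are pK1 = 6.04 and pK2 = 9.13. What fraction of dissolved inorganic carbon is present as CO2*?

α₀ = 1 / (1 + K1/[H⁺] + K1K2/[H⁺]²) = 1 / (1 + 10^+1.38 + 10^-0.33)
   = 1 / (1 + 23.988 + 0.46774) = 1/25.456 = 0.03928

α₀ = 0.0393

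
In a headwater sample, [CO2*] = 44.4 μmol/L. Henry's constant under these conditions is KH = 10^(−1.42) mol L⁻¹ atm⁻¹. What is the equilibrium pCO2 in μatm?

pCO2 = 1170 μatm

KH = 10^(−1.42) = 3.802×10^-2 mol L⁻¹ atm⁻¹
pCO2 = [CO2*]/KH = 44.4×10^-6 / 3.802×10^-2 = 1.17×10^-3 atm = 1170 μatm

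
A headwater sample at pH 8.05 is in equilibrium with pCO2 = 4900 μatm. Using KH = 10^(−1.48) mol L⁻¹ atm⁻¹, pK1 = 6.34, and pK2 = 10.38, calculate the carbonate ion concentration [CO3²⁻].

[CO2*] = KH · pCO2 = 10^(−1.48) × 4900×10^-6 = 1.623×10^-4 mol/L
α₀ = 1/(1 + K1/[H⁺] + K1K2/[H⁺]²) = 1/(1 + 10^+1.71 + 10^-0.62) = 0.01904
DIC = [CO2*]/α₀ = 1.623×10^-4 / 0.01904 = 8.523 mmol/L
[CO3²⁻] = α₂·DIC; α₂ = 0.004567, so [CO3²⁻] = 0.004567 × 8.523 = 0.0389 mmol/L

[CO3²⁻] = 0.0389 mmol/L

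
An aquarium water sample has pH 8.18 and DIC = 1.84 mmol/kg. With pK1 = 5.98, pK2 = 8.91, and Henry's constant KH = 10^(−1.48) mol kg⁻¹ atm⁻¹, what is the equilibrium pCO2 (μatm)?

α₀ = 1 / (1 + K1/[H⁺] + K1K2/[H⁺]²) = 1 / (1 + 10^+2.20 + 10^+1.47)
   = 1 / (1 + 158.49 + 29.512) = 1/189.00 = 0.005291
[CO2*] = α₀ × DIC = 0.005291 × 1.84 = 0.009735 mmol/kg = 9.735 μmol/kg
pCO2 = [CO2*]/KH = 9.735×10^-6 / 3.311×10^-2 = 294 μatm

pCO2 = 294 μatm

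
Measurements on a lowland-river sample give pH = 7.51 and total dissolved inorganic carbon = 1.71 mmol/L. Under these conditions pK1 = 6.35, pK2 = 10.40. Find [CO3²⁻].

[CO3²⁻] = 2.06 μmol/L

α₂ = 1 / (1 + [H⁺]/K2 + [H⁺]²/(K1K2)) = 1 / (1 + 10^+2.89 + 10^+1.73)
   = 1 / (1 + 776.25 + 53.703) = 1/830.95 = 0.001203
[CO3²⁻] = α₂ × DIC = 0.001203 × 1.71 = 0.00206 mmol/L = 2.06 μmol/L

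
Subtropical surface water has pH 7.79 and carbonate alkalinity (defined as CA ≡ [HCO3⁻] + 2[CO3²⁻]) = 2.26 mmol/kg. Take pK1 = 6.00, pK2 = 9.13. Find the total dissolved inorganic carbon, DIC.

DIC = 2.20 mmol/kg

CA = [HCO3⁻] + 2[CO3²⁻] = (α₁ + 2α₂)·DIC
At pH 7.79: [H⁺]/K1 = 10^-1.79 = 0.016218, K2/[H⁺] = 10^-1.34 = 0.045709
α₁ = 1/(1 + 0.016218 + 0.045709) = 1/1.0619 = 0.9417; α₂ = α₁·K2/[H⁺] = 0.04304
α₁ + 2α₂ = 1.0278
DIC = CA / (α₁ + 2α₂) = 2.26 / 1.0278 = 2.20 mmol/kg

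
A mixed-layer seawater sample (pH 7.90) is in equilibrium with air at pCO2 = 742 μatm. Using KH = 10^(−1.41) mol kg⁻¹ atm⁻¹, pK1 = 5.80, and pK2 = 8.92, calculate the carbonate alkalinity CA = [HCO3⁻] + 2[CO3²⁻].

[CO2*] = KH · pCO2 = 10^(−1.41) × 742×10^-6 = 2.887×10^-5 mol/kg
α₀ = 1/(1 + K1/[H⁺] + K1K2/[H⁺]²) = 1/(1 + 10^+2.10 + 10^+1.08) = 0.007199
DIC = [CO2*]/α₀ = 2.887×10^-5 / 0.007199 = 4.010 mmol/kg
CA = (α₁ + 2α₂)·DIC = (0.9063 + 2×0.08655) × 4.010 = 4.33 mmol/kg

CA = 4.33 mmol/kg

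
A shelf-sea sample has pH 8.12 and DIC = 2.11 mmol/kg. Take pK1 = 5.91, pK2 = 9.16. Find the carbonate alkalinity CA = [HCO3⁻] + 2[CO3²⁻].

CA = [HCO3⁻] + 2[CO3²⁻] = (α₁ + 2α₂)·DIC
At pH 8.12: [H⁺]/K1 = 10^-2.21 = 0.0061660, K2/[H⁺] = 10^-1.04 = 0.091201
α₁ = 1/(1 + 0.0061660 + 0.091201) = 1/1.0974 = 0.9113; α₂ = α₁·K2/[H⁺] = 0.08311
α₁ + 2α₂ = 1.0775
CA = 1.0775 × 2.11 = 2.27 mmol/kg

CA = 2.27 mmol/kg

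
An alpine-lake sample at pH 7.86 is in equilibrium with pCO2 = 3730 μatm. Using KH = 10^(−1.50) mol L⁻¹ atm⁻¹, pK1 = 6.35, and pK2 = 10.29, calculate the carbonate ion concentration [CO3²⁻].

[CO2*] = KH · pCO2 = 10^(−1.50) × 3730×10^-6 = 1.180×10^-4 mol/L
α₀ = 1/(1 + K1/[H⁺] + K1K2/[H⁺]²) = 1/(1 + 10^+1.51 + 10^-0.92) = 0.02987
DIC = [CO2*]/α₀ = 1.180×10^-4 / 0.02987 = 3.949 mmol/L
[CO3²⁻] = α₂·DIC; α₂ = 0.003591, so [CO3²⁻] = 0.003591 × 3.949 = 0.0142 mmol/L = 14.2 μmol/L

[CO3²⁻] = 14.2 μmol/L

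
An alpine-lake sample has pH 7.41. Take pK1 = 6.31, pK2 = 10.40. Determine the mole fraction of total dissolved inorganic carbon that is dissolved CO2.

α₀ = 1 / (1 + K1/[H⁺] + K1K2/[H⁺]²) = 1 / (1 + 10^+1.10 + 10^-1.89)
   = 1 / (1 + 12.589 + 0.012882) = 1/13.602 = 0.07352

α₀ = 0.0735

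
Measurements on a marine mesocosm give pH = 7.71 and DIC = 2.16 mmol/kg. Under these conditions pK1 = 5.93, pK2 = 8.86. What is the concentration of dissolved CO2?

α₀ = 1 / (1 + K1/[H⁺] + K1K2/[H⁺]²) = 1 / (1 + 10^+1.78 + 10^+0.63)
   = 1 / (1 + 60.256 + 4.2658) = 1/65.522 = 0.01526
[CO2*] = α₀ × DIC = 0.01526 × 2.16 = 0.0330 mmol/kg

[CO2*] = 0.0330 mmol/kg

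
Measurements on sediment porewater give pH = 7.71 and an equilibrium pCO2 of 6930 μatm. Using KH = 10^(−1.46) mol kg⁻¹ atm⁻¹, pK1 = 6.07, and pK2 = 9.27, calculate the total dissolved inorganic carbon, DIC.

[CO2*] = KH · pCO2 = 10^(−1.46) × 6930×10^-6 = 2.403×10^-4 mol/kg
α₀ = 1/(1 + K1/[H⁺] + K1K2/[H⁺]²) = 1/(1 + 10^+1.64 + 10^+0.08) = 0.02181
DIC = [CO2*]/α₀ = 2.403×10^-4 / 0.02181 = 11.0 mmol/kg

DIC = 11.0 mmol/kg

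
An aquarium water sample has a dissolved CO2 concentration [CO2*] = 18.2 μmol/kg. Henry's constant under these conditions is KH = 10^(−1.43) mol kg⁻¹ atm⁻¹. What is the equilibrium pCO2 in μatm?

pCO2 = 490 μatm

KH = 10^(−1.43) = 3.715×10^-2 mol kg⁻¹ atm⁻¹
pCO2 = [CO2*]/KH = 18.2×10^-6 / 3.715×10^-2 = 4.90×10^-4 atm = 490 μatm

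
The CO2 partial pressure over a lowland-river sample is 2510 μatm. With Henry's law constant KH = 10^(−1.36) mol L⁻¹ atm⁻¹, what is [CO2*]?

[CO2*] = 110 μmol/L

KH = 10^(−1.36) = 4.365×10^-2 mol L⁻¹ atm⁻¹
[CO2*] = KH · pCO2 = 4.365×10^-2 × 2510×10^-6 atm = 1.10×10^-4 mol/L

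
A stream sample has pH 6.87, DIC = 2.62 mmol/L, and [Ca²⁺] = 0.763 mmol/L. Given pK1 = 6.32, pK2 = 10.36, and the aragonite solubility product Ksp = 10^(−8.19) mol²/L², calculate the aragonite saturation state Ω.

Ω = 0.0781

α₂ = 1 / (1 + [H⁺]/K2 + [H⁺]²/(K1K2)) = 1 / (1 + 10^+3.49 + 10^+2.94)
   = 1 / (1 + 3090.3 + 870.96) = 1/3962.3 = 0.0002524
[CO3²⁻] = α₂ × DIC = 0.0002524 × 2.62 = 0.0006612 mmol/L = 0.6612 μmol/L
Ksp = 10^(−8.19) = 6.457×10^-9
Ω = [Ca²⁺][CO3²⁻]/Ksp = (0.763×10^-3)(6.612×10^-7) / 6.457×10^-9 = 0.0781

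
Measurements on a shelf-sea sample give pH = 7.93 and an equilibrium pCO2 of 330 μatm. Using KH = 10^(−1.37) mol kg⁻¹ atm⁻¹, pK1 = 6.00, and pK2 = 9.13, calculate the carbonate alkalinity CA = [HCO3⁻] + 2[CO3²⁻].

CA = 1.35 mmol/kg

[CO2*] = KH · pCO2 = 10^(−1.37) × 330×10^-6 = 1.408×10^-5 mol/kg
α₀ = 1/(1 + K1/[H⁺] + K1K2/[H⁺]²) = 1/(1 + 10^+1.93 + 10^+0.73) = 0.01093
DIC = [CO2*]/α₀ = 1.408×10^-5 / 0.01093 = 1.288 mmol/kg
CA = (α₁ + 2α₂)·DIC = (0.9304 + 2×0.05870) × 1.288 = 1.35 mmol/kg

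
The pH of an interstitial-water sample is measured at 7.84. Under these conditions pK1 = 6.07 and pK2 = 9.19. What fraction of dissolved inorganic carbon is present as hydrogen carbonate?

α₁ = 1 / (1 + [H⁺]/K1 + K2/[H⁺]) = 1 / (1 + 10^-1.77 + 10^-1.35)
   = 1 / (1 + 0.016982 + 0.044668) = 1/1.0617 = 0.9419

α₁ = 0.942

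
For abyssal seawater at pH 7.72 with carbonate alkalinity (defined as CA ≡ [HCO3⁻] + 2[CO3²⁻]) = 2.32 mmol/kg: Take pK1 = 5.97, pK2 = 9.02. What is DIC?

CA = [HCO3⁻] + 2[CO3²⁻] = (α₁ + 2α₂)·DIC
At pH 7.72: [H⁺]/K1 = 10^-1.75 = 0.017783, K2/[H⁺] = 10^-1.30 = 0.050119
α₁ = 1/(1 + 0.017783 + 0.050119) = 1/1.0679 = 0.9364; α₂ = α₁·K2/[H⁺] = 0.04693
α₁ + 2α₂ = 1.0303
DIC = CA / (α₁ + 2α₂) = 2.32 / 1.0303 = 2.25 mmol/kg

DIC = 2.25 mmol/kg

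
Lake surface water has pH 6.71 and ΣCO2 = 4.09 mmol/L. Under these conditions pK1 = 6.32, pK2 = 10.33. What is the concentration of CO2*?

α₀ = 1 / (1 + K1/[H⁺] + K1K2/[H⁺]²) = 1 / (1 + 10^+0.39 + 10^-3.23)
   = 1 / (1 + 2.4547 + 0.00058884) = 1/3.4553 = 0.2894
[CO2*] = α₀ × DIC = 0.2894 × 4.09 = 1.18 mmol/L

[CO2*] = 1.18 mmol/L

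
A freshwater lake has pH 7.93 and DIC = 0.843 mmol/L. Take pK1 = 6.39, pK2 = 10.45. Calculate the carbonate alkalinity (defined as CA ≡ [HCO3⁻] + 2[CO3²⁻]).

CA = 0.822 mmol/L

CA = [HCO3⁻] + 2[CO3²⁻] = (α₁ + 2α₂)·DIC
At pH 7.93: [H⁺]/K1 = 10^-1.54 = 0.028840, K2/[H⁺] = 10^-2.52 = 0.0030200
α₁ = 1/(1 + 0.028840 + 0.0030200) = 1/1.0319 = 0.9691; α₂ = α₁·K2/[H⁺] = 0.002927
α₁ + 2α₂ = 0.9750
CA = 0.9750 × 0.843 = 0.822 mmol/L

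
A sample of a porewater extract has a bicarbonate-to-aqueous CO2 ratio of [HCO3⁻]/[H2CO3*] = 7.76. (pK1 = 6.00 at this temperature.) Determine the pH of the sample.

From K1 = [H⁺][HCO3⁻]/[H2CO3*]:  pH = pK1 + log₁₀([HCO3⁻]/[H2CO3*])
log₁₀(7.76) = +0.890
pH = 6.00 + (+0.890) = 6.89

pH = 6.89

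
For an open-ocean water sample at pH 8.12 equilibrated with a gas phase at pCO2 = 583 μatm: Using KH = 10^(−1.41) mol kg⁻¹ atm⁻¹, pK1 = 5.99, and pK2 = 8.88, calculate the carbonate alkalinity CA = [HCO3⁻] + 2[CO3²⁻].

CA = 4.12 mmol/kg

[CO2*] = KH · pCO2 = 10^(−1.41) × 583×10^-6 = 2.268×10^-5 mol/kg
α₀ = 1/(1 + K1/[H⁺] + K1K2/[H⁺]²) = 1/(1 + 10^+2.13 + 10^+1.37) = 0.006276
DIC = [CO2*]/α₀ = 2.268×10^-5 / 0.006276 = 3.614 mmol/kg
CA = (α₁ + 2α₂)·DIC = (0.8466 + 2×0.1471) × 3.614 = 4.12 mmol/kg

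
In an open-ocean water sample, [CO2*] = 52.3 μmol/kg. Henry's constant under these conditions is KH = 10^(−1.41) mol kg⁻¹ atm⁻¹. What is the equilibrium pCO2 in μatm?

KH = 10^(−1.41) = 3.890×10^-2 mol kg⁻¹ atm⁻¹
pCO2 = [CO2*]/KH = 52.3×10^-6 / 3.890×10^-2 = 1.34×10^-3 atm = 1340 μatm

pCO2 = 1340 μatm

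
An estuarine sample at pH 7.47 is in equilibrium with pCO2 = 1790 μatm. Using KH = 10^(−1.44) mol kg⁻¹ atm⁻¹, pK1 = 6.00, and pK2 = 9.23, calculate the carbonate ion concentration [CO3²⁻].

[CO2*] = KH · pCO2 = 10^(−1.44) × 1790×10^-6 = 6.499×10^-5 mol/kg
α₀ = 1/(1 + K1/[H⁺] + K1K2/[H⁺]²) = 1/(1 + 10^+1.47 + 10^-0.29) = 0.03223
DIC = [CO2*]/α₀ = 6.499×10^-5 / 0.03223 = 2.016 mmol/kg
[CO3²⁻] = α₂·DIC; α₂ = 0.01653, so [CO3²⁻] = 0.01653 × 2.016 = 0.0333 mmol/kg

[CO3²⁻] = 0.0333 mmol/kg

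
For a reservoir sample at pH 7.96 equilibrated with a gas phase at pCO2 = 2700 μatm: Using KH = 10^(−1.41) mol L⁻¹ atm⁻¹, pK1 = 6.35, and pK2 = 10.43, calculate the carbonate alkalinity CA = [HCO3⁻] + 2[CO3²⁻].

[CO2*] = KH · pCO2 = 10^(−1.41) × 2700×10^-6 = 1.050×10^-4 mol/L
α₀ = 1/(1 + K1/[H⁺] + K1K2/[H⁺]²) = 1/(1 + 10^+1.61 + 10^-0.86) = 0.02388
DIC = [CO2*]/α₀ = 1.050×10^-4 / 0.02388 = 4.399 mmol/L
CA = (α₁ + 2α₂)·DIC = (0.9728 + 2×0.003296) × 4.399 = 4.31 mmol/L

CA = 4.31 mmol/L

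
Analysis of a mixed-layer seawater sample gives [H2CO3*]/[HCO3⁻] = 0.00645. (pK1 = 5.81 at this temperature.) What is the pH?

pH = 8.00

From K1 = [H⁺][HCO3⁻]/[H2CO3*]:  pH = pK1 − log₁₀([H2CO3*]/[HCO3⁻])
log₁₀(0.00645) = -2.190
pH = 5.81 − (-2.190) = 8.00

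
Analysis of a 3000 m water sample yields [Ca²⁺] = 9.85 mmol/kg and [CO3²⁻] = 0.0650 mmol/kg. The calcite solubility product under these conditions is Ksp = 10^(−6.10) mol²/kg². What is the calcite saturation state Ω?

Ksp = 10^(−6.10) = 7.943×10^-7
Ω = [Ca²⁺][CO3²⁻]/Ksp = (9.85×10^-3)(0.0650×10^-3) / 7.943×10^-7 = 0.806

Ω = 0.806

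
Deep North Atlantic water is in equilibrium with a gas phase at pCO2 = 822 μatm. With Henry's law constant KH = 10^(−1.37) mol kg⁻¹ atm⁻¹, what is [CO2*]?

[CO2*] = 35.1 μmol/kg

KH = 10^(−1.37) = 4.266×10^-2 mol kg⁻¹ atm⁻¹
[CO2*] = KH · pCO2 = 4.266×10^-2 × 822×10^-6 atm = 3.51×10^-5 mol/kg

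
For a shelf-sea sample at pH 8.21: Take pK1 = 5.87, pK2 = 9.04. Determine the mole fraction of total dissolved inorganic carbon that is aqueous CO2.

α₀ = 1 / (1 + K1/[H⁺] + K1K2/[H⁺]²) = 1 / (1 + 10^+2.34 + 10^+1.51)
   = 1 / (1 + 218.78 + 32.359) = 1/252.14 = 0.003966

α₀ = 0.00397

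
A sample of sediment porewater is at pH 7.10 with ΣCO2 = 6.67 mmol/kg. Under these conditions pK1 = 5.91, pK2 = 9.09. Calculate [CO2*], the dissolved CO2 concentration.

[CO2*] = 0.401 mmol/kg

α₀ = 1 / (1 + K1/[H⁺] + K1K2/[H⁺]²) = 1 / (1 + 10^+1.19 + 10^-0.80)
   = 1 / (1 + 15.488 + 0.15849) = 1/16.647 = 0.06007
[CO2*] = α₀ × DIC = 0.06007 × 6.67 = 0.401 mmol/kg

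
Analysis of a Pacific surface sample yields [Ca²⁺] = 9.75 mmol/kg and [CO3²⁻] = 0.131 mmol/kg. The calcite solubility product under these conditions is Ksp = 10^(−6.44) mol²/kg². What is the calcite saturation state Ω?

Ω = 3.52

Ksp = 10^(−6.44) = 3.631×10^-7
Ω = [Ca²⁺][CO3²⁻]/Ksp = (9.75×10^-3)(0.131×10^-3) / 3.631×10^-7 = 3.52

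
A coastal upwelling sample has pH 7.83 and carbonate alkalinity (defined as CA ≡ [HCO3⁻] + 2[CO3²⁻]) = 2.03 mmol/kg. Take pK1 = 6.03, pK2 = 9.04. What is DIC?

DIC = 1.95 mmol/kg

CA = [HCO3⁻] + 2[CO3²⁻] = (α₁ + 2α₂)·DIC
At pH 7.83: [H⁺]/K1 = 10^-1.80 = 0.015849, K2/[H⁺] = 10^-1.21 = 0.061660
α₁ = 1/(1 + 0.015849 + 0.061660) = 1/1.0775 = 0.9281; α₂ = α₁·K2/[H⁺] = 0.05722
α₁ + 2α₂ = 1.0425
DIC = CA / (α₁ + 2α₂) = 2.03 / 1.0425 = 1.95 mmol/kg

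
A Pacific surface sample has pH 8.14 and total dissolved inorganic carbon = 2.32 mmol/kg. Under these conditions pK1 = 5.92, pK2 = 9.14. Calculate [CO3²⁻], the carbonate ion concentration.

α₂ = 1 / (1 + [H⁺]/K2 + [H⁺]²/(K1K2)) = 1 / (1 + 10^+1.00 + 10^-1.22)
   = 1 / (1 + 10.000 + 0.060256) = 1/11.060 = 0.09041
[CO3²⁻] = α₂ × DIC = 0.09041 × 2.32 = 0.210 mmol/kg

[CO3²⁻] = 0.210 mmol/kg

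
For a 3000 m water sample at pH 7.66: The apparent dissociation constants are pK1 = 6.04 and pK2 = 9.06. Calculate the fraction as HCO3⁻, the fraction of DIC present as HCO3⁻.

α₁ = 1 / (1 + [H⁺]/K1 + K2/[H⁺]) = 1 / (1 + 10^-1.62 + 10^-1.40)
   = 1 / (1 + 0.023988 + 0.039811) = 1/1.0638 = 0.9400

α₁ = 0.940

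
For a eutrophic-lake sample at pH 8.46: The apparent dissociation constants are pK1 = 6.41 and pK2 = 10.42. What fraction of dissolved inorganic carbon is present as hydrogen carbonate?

α₁ = 1 / (1 + [H⁺]/K1 + K2/[H⁺]) = 1 / (1 + 10^-2.05 + 10^-1.96)
   = 1 / (1 + 0.0089125 + 0.010965) = 1/1.0199 = 0.9805

α₁ = 0.981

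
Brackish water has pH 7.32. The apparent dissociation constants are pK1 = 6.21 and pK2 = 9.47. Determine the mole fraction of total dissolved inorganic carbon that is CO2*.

α₀ = 0.0716

α₀ = 1 / (1 + K1/[H⁺] + K1K2/[H⁺]²) = 1 / (1 + 10^+1.11 + 10^-1.04)
   = 1 / (1 + 12.882 + 0.091201) = 1/13.974 = 0.07156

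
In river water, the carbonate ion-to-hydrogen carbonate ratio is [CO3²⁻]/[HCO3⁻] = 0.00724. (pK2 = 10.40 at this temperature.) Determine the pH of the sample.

From K2 = [H⁺][CO3²⁻]/[HCO3⁻]:  pH = pK2 + log₁₀([CO3²⁻]/[HCO3⁻])
log₁₀(0.00724) = -2.140
pH = 10.40 + (-2.140) = 8.26

pH = 8.26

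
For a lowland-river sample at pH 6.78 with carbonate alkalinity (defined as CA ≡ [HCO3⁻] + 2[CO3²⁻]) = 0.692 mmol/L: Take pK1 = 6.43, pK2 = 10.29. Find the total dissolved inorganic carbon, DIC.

CA = [HCO3⁻] + 2[CO3²⁻] = (α₁ + 2α₂)·DIC
At pH 6.78: [H⁺]/K1 = 10^-0.35 = 0.44668, K2/[H⁺] = 10^-3.51 = 0.00030903
α₁ = 1/(1 + 0.44668 + 0.00030903) = 1/1.4470 = 0.6911; α₂ = α₁·K2/[H⁺] = 0.0002136
α₁ + 2α₂ = 0.6915
DIC = CA / (α₁ + 2α₂) = 0.692 / 0.6915 = 1.00 mmol/L

DIC = 1.00 mmol/L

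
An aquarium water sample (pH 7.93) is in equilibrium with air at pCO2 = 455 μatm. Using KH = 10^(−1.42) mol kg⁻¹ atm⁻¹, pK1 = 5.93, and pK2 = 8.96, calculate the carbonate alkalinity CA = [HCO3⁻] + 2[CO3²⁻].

[CO2*] = KH · pCO2 = 10^(−1.42) × 455×10^-6 = 1.730×10^-5 mol/kg
α₀ = 1/(1 + K1/[H⁺] + K1K2/[H⁺]²) = 1/(1 + 10^+2.00 + 10^+0.97) = 0.009064
DIC = [CO2*]/α₀ = 1.730×10^-5 / 0.009064 = 1.909 mmol/kg
CA = (α₁ + 2α₂)·DIC = (0.9064 + 2×0.08459) × 1.909 = 2.05 mmol/kg

CA = 2.05 mmol/kg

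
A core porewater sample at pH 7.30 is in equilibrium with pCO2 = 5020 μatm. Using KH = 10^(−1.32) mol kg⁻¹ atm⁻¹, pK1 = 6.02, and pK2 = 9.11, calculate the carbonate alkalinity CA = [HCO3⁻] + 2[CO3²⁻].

[CO2*] = KH · pCO2 = 10^(−1.32) × 5020×10^-6 = 2.403×10^-4 mol/kg
α₀ = 1/(1 + K1/[H⁺] + K1K2/[H⁺]²) = 1/(1 + 10^+1.28 + 10^-0.53) = 0.04914
DIC = [CO2*]/α₀ = 2.403×10^-4 / 0.04914 = 4.889 mmol/kg
CA = (α₁ + 2α₂)·DIC = (0.9364 + 2×0.01450) × 4.889 = 4.72 mmol/kg

CA = 4.72 mmol/kg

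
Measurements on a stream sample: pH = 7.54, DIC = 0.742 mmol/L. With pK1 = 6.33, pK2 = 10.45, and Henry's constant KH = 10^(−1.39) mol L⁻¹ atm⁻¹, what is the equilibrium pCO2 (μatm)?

α₀ = 1 / (1 + K1/[H⁺] + K1K2/[H⁺]²) = 1 / (1 + 10^+1.21 + 10^-1.70)
   = 1 / (1 + 16.218 + 0.019953) = 1/17.238 = 0.05801
[CO2*] = α₀ × DIC = 0.05801 × 0.742 = 0.04304 mmol/L
pCO2 = [CO2*]/KH = 4.304×10^-5 / 4.074×10^-2 = 1060 μatm

pCO2 = 1060 μatm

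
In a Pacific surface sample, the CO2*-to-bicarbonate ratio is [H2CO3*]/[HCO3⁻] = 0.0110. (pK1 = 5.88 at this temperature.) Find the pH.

pH = 7.84

From K1 = [H⁺][HCO3⁻]/[H2CO3*]:  pH = pK1 − log₁₀([H2CO3*]/[HCO3⁻])
log₁₀(0.0110) = -1.959
pH = 5.88 − (-1.959) = 7.84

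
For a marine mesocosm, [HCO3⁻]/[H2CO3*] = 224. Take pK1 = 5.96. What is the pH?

From K1 = [H⁺][HCO3⁻]/[H2CO3*]:  pH = pK1 + log₁₀([HCO3⁻]/[H2CO3*])
log₁₀(224) = +2.350
pH = 5.96 + (+2.350) = 8.31

pH = 8.31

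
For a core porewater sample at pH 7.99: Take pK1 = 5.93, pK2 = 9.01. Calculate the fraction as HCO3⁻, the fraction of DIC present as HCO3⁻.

α₁ = 0.906

α₁ = 1 / (1 + [H⁺]/K1 + K2/[H⁺]) = 1 / (1 + 10^-2.06 + 10^-1.02)
   = 1 / (1 + 0.0087096 + 0.095499) = 1/1.1042 = 0.9056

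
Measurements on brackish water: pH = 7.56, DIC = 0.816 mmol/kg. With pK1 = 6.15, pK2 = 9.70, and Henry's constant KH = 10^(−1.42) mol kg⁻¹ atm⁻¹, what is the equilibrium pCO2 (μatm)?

pCO2 = 798 μatm

α₀ = 1 / (1 + K1/[H⁺] + K1K2/[H⁺]²) = 1 / (1 + 10^+1.41 + 10^-0.73)
   = 1 / (1 + 25.704 + 0.18621) = 1/26.890 = 0.03719
[CO2*] = α₀ × DIC = 0.03719 × 0.816 = 0.03035 mmol/kg
pCO2 = [CO2*]/KH = 3.035×10^-5 / 3.802×10^-2 = 798 μatm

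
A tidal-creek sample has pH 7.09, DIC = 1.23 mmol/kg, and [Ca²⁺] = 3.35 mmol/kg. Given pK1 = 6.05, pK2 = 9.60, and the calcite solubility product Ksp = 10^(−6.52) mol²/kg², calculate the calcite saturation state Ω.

α₂ = 1 / (1 + [H⁺]/K2 + [H⁺]²/(K1K2)) = 1 / (1 + 10^+2.51 + 10^+1.47)
   = 1 / (1 + 323.59 + 29.512) = 1/354.11 = 0.002824
[CO3²⁻] = α₂ × DIC = 0.002824 × 1.23 = 0.003474 mmol/kg = 3.474 μmol/kg
Ksp = 10^(−6.52) = 3.020×10^-7
Ω = [Ca²⁺][CO3²⁻]/Ksp = (3.35×10^-3)(3.474×10^-6) / 3.020×10^-7 = 0.0385

Ω = 0.0385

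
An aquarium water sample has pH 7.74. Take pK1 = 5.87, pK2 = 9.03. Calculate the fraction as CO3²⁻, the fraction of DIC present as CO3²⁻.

α₂ = 0.0482

α₂ = 1 / (1 + [H⁺]/K2 + [H⁺]²/(K1K2)) = 1 / (1 + 10^+1.29 + 10^-0.58)
   = 1 / (1 + 19.498 + 0.26303) = 1/20.761 = 0.04817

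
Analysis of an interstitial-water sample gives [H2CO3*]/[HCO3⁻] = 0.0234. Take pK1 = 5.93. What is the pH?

pH = 7.56

From K1 = [H⁺][HCO3⁻]/[H2CO3*]:  pH = pK1 − log₁₀([H2CO3*]/[HCO3⁻])
log₁₀(0.0234) = -1.631
pH = 5.93 − (-1.631) = 7.56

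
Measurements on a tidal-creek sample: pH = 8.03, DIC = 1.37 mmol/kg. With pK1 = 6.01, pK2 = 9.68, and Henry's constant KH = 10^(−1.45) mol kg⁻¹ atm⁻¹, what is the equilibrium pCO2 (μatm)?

pCO2 = 357 μatm

α₀ = 1 / (1 + K1/[H⁺] + K1K2/[H⁺]²) = 1 / (1 + 10^+2.02 + 10^+0.37)
   = 1 / (1 + 104.71 + 2.3442) = 1/108.06 = 0.009254
[CO2*] = α₀ × DIC = 0.009254 × 1.37 = 0.01268 mmol/kg = 12.68 μmol/kg
pCO2 = [CO2*]/KH = 1.268×10^-5 / 3.548×10^-2 = 357 μatm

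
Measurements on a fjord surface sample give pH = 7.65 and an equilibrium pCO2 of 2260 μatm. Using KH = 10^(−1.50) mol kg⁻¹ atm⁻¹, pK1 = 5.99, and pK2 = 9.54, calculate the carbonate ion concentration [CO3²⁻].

[CO3²⁻] = 0.0421 mmol/kg

[CO2*] = KH · pCO2 = 10^(−1.50) × 2260×10^-6 = 7.147×10^-5 mol/kg
α₀ = 1/(1 + K1/[H⁺] + K1K2/[H⁺]²) = 1/(1 + 10^+1.66 + 10^-0.23) = 0.02114
DIC = [CO2*]/α₀ = 7.147×10^-5 / 0.02114 = 3.380 mmol/kg
[CO3²⁻] = α₂·DIC; α₂ = 0.01245, so [CO3²⁻] = 0.01245 × 3.380 = 0.0421 mmol/kg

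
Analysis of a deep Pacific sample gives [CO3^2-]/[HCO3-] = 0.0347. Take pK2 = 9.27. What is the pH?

pH = 7.81

From K2 = [H⁺][CO3^2-]/[HCO3-]:  pH = pK2 + log₁₀([CO3^2-]/[HCO3-])
log₁₀(0.0347) = -1.460
pH = 9.27 + (-1.460) = 7.81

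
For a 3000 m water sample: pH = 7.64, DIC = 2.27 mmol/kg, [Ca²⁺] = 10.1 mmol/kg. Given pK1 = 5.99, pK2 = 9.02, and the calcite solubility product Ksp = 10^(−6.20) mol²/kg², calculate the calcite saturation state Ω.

Ω = 1.42

α₂ = 1 / (1 + [H⁺]/K2 + [H⁺]²/(K1K2)) = 1 / (1 + 10^+1.38 + 10^-0.27)
   = 1 / (1 + 23.988 + 0.53703) = 1/25.525 = 0.03918
[CO3²⁻] = α₂ × DIC = 0.03918 × 2.27 = 0.08893 mmol/kg
Ksp = 10^(−6.20) = 6.310×10^-7
Ω = [Ca²⁺][CO3²⁻]/Ksp = (10.1×10^-3)(8.893×10^-5) / 6.310×10^-7 = 1.42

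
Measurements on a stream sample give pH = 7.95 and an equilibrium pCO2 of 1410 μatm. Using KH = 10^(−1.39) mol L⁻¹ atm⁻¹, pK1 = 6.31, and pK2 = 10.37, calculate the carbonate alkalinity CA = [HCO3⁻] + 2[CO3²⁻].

[CO2*] = KH · pCO2 = 10^(−1.39) × 1410×10^-6 = 5.744×10^-5 mol/L
α₀ = 1/(1 + K1/[H⁺] + K1K2/[H⁺]²) = 1/(1 + 10^+1.64 + 10^-0.78) = 0.02231
DIC = [CO2*]/α₀ = 5.744×10^-5 / 0.02231 = 2.574 mmol/L
CA = (α₁ + 2α₂)·DIC = (0.9740 + 2×0.003703) × 2.574 = 2.53 mmol/L

CA = 2.53 mmol/L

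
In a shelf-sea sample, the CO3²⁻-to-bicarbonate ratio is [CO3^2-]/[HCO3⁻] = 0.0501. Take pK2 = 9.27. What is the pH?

From K2 = [H⁺][CO3^2-]/[HCO3⁻]:  pH = pK2 + log₁₀([CO3^2-]/[HCO3⁻])
log₁₀(0.0501) = -1.300
pH = 9.27 + (-1.300) = 7.97

pH = 7.97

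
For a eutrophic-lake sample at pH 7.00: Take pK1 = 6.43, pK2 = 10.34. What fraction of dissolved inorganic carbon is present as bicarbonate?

α₁ = 0.788

α₁ = 1 / (1 + [H⁺]/K1 + K2/[H⁺]) = 1 / (1 + 10^-0.57 + 10^-3.34)
   = 1 / (1 + 0.26915 + 0.00045709) = 1/1.2696 = 0.7876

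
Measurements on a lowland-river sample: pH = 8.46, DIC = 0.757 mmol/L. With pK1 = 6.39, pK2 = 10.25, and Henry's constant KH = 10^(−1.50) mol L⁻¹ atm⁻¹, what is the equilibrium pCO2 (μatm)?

α₀ = 1 / (1 + K1/[H⁺] + K1K2/[H⁺]²) = 1 / (1 + 10^+2.07 + 10^+0.28)
   = 1 / (1 + 117.49 + 1.9055) = 1/120.40 = 0.008306
[CO2*] = α₀ × DIC = 0.008306 × 0.757 = 0.006288 mmol/L = 6.288 μmol/L
pCO2 = [CO2*]/KH = 6.288×10^-6 / 3.162×10^-2 = 199 μatm

pCO2 = 199 μatm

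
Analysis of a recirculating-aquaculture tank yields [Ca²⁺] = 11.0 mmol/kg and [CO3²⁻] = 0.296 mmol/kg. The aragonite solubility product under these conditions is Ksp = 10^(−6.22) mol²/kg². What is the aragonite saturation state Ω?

Ksp = 10^(−6.22) = 6.026×10^-7
Ω = [Ca²⁺][CO3²⁻]/Ksp = (11.0×10^-3)(0.296×10^-3) / 6.026×10^-7 = 5.40

Ω = 5.40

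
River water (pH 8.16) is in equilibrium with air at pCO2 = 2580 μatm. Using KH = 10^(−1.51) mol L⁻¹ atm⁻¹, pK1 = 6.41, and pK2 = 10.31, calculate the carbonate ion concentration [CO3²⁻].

[CO2*] = KH · pCO2 = 10^(−1.51) × 2580×10^-6 = 7.973×10^-5 mol/L
α₀ = 1/(1 + K1/[H⁺] + K1K2/[H⁺]²) = 1/(1 + 10^+1.75 + 10^-0.40) = 0.01735
DIC = [CO2*]/α₀ = 7.973×10^-5 / 0.01735 = 4.595 mmol/L
[CO3²⁻] = α₂·DIC; α₂ = 0.006908, so [CO3²⁻] = 0.006908 × 4.595 = 0.0317 mmol/L

[CO3²⁻] = 0.0317 mmol/L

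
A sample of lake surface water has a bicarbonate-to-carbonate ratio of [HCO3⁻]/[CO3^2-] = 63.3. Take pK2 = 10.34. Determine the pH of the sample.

pH = 8.54

From K2 = [H⁺][CO3^2-]/[HCO3⁻]:  pH = pK2 − log₁₀([HCO3⁻]/[CO3^2-])
log₁₀(63.3) = +1.801
pH = 10.34 − (+1.801) = 8.54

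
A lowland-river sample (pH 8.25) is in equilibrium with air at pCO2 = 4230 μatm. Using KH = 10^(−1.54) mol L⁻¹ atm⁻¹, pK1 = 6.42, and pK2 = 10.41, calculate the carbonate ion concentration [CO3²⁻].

[CO2*] = KH · pCO2 = 10^(−1.54) × 4230×10^-6 = 1.220×10^-4 mol/L
α₀ = 1/(1 + K1/[H⁺] + K1K2/[H⁺]²) = 1/(1 + 10^+1.83 + 10^-0.33) = 0.01448
DIC = [CO2*]/α₀ = 1.220×10^-4 / 0.01448 = 8.427 mmol/L
[CO3²⁻] = α₂·DIC; α₂ = 0.006771, so [CO3²⁻] = 0.006771 × 8.427 = 0.0571 mmol/L

[CO3²⁻] = 0.0571 mmol/L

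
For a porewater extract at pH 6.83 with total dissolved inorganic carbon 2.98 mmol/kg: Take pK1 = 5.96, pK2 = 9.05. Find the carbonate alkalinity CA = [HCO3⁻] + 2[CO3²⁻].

CA = 2.64 mmol/kg

CA = [HCO3⁻] + 2[CO3²⁻] = (α₁ + 2α₂)·DIC
At pH 6.83: [H⁺]/K1 = 10^-0.87 = 0.13490, K2/[H⁺] = 10^-2.22 = 0.0060256
α₁ = 1/(1 + 0.13490 + 0.0060256) = 1/1.1409 = 0.8765; α₂ = α₁·K2/[H⁺] = 0.005281
α₁ + 2α₂ = 0.8870
CA = 0.8870 × 2.98 = 2.64 mmol/kg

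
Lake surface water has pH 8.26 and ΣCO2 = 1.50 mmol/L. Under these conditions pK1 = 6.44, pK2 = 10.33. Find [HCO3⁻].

α₁ = 1 / (1 + [H⁺]/K1 + K2/[H⁺]) = 1 / (1 + 10^-1.82 + 10^-2.07)
   = 1 / (1 + 0.015136 + 0.0085114) = 1/1.0236 = 0.9769
[HCO3⁻] = α₁ × DIC = 0.9769 × 1.50 = 1.47 mmol/L

[HCO3⁻] = 1.47 mmol/L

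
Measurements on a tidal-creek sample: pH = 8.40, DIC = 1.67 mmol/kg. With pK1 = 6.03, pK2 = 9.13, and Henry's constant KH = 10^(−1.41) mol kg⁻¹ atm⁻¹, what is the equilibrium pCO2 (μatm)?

pCO2 = 154 μatm

α₀ = 1 / (1 + K1/[H⁺] + K1K2/[H⁺]²) = 1 / (1 + 10^+2.37 + 10^+1.64)
   = 1 / (1 + 234.42 + 43.652) = 1/279.07 = 0.003583
[CO2*] = α₀ × DIC = 0.003583 × 1.67 = 0.005984 mmol/kg = 5.984 μmol/kg
pCO2 = [CO2*]/KH = 5.984×10^-6 / 3.890×10^-2 = 154 μatm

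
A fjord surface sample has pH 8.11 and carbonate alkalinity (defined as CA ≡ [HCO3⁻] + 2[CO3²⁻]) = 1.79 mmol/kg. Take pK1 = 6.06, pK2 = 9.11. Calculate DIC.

CA = [HCO3⁻] + 2[CO3²⁻] = (α₁ + 2α₂)·DIC
At pH 8.11: [H⁺]/K1 = 10^-2.05 = 0.0089125, K2/[H⁺] = 10^-1.00 = 0.10000
α₁ = 1/(1 + 0.0089125 + 0.10000) = 1/1.1089 = 0.9018; α₂ = α₁·K2/[H⁺] = 0.09018
α₁ + 2α₂ = 1.0821
DIC = CA / (α₁ + 2α₂) = 1.79 / 1.0821 = 1.65 mmol/kg

DIC = 1.65 mmol/kg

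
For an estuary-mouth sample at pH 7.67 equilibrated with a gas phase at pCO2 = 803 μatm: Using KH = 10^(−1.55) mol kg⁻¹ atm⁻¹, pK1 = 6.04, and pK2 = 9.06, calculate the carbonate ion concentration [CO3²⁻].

[CO2*] = KH · pCO2 = 10^(−1.55) × 803×10^-6 = 2.263×10^-5 mol/kg
α₀ = 1/(1 + K1/[H⁺] + K1K2/[H⁺]²) = 1/(1 + 10^+1.63 + 10^+0.24) = 0.02203
DIC = [CO2*]/α₀ = 2.263×10^-5 / 0.02203 = 1.027 mmol/kg
[CO3²⁻] = α₂·DIC; α₂ = 0.03828, so [CO3²⁻] = 0.03828 × 1.027 = 0.0393 mmol/kg

[CO3²⁻] = 0.0393 mmol/kg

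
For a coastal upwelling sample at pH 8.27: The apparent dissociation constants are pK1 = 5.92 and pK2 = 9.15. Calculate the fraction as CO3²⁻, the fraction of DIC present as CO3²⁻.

α₂ = 0.116

α₂ = 1 / (1 + [H⁺]/K2 + [H⁺]²/(K1K2)) = 1 / (1 + 10^+0.88 + 10^-1.47)
   = 1 / (1 + 7.5858 + 0.033884) = 1/8.6197 = 0.1160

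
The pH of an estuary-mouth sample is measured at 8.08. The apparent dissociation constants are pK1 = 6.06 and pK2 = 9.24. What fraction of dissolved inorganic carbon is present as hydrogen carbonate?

α₁ = 1 / (1 + [H⁺]/K1 + K2/[H⁺]) = 1 / (1 + 10^-2.02 + 10^-1.16)
   = 1 / (1 + 0.0095499 + 0.069183) = 1/1.0787 = 0.9270

α₁ = 0.927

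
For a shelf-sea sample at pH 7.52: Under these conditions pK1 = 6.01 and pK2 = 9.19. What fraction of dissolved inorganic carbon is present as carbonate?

α₂ = 1 / (1 + [H⁺]/K2 + [H⁺]²/(K1K2)) = 1 / (1 + 10^+1.67 + 10^+0.16)
   = 1 / (1 + 46.774 + 1.4454) = 1/49.219 = 0.02032

α₂ = 0.0203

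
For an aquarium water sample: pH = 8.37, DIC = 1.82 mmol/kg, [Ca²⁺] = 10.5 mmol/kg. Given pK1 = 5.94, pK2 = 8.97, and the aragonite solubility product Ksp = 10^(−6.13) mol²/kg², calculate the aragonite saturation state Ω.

Ω = 5.16

α₂ = 1 / (1 + [H⁺]/K2 + [H⁺]²/(K1K2)) = 1 / (1 + 10^+0.60 + 10^-1.83)
   = 1 / (1 + 3.9811 + 0.014791) = 1/4.9959 = 0.2002
[CO3²⁻] = α₂ × DIC = 0.2002 × 1.82 = 0.3643 mmol/kg
Ksp = 10^(−6.13) = 7.413×10^-7
Ω = [Ca²⁺][CO3²⁻]/Ksp = (10.5×10^-3)(3.643×10^-4) / 7.413×10^-7 = 5.16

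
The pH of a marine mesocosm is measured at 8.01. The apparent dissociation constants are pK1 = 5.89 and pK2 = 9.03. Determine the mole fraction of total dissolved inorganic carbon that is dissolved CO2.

α₀ = 0.00688

α₀ = 1 / (1 + K1/[H⁺] + K1K2/[H⁺]²) = 1 / (1 + 10^+2.12 + 10^+1.10)
   = 1 / (1 + 131.83 + 12.589) = 1/145.41 = 0.006877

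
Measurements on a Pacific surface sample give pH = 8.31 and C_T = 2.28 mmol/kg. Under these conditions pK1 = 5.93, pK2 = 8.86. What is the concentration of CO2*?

α₀ = 1 / (1 + K1/[H⁺] + K1K2/[H⁺]²) = 1 / (1 + 10^+2.38 + 10^+1.83)
   = 1 / (1 + 239.88 + 67.608) = 1/308.49 = 0.003242
[CO2*] = α₀ × DIC = 0.003242 × 2.28 = 0.00739 mmol/kg = 7.39 μmol/kg

[CO2*] = 7.39 μmol/kg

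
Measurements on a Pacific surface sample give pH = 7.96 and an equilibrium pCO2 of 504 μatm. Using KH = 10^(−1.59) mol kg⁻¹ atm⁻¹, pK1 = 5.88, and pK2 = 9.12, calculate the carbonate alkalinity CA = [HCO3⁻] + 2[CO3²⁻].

[CO2*] = KH · pCO2 = 10^(−1.59) × 504×10^-6 = 1.295×10^-5 mol/kg
α₀ = 1/(1 + K1/[H⁺] + K1K2/[H⁺]²) = 1/(1 + 10^+2.08 + 10^+0.92) = 0.007719
DIC = [CO2*]/α₀ = 1.295×10^-5 / 0.007719 = 1.678 mmol/kg
CA = (α₁ + 2α₂)·DIC = (0.9281 + 2×0.06421) × 1.678 = 1.77 mmol/kg

CA = 1.77 mmol/kg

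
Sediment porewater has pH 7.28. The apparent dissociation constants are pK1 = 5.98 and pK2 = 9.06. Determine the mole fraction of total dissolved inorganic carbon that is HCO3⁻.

α₁ = 0.937

α₁ = 1 / (1 + [H⁺]/K1 + K2/[H⁺]) = 1 / (1 + 10^-1.30 + 10^-1.78)
   = 1 / (1 + 0.050119 + 0.016596) = 1/1.0667 = 0.9375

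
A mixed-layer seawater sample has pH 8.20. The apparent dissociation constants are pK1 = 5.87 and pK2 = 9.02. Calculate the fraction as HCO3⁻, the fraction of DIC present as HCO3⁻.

α₁ = 1 / (1 + [H⁺]/K1 + K2/[H⁺]) = 1 / (1 + 10^-2.33 + 10^-0.82)
   = 1 / (1 + 0.0046774 + 0.15136) = 1/1.1560 = 0.8650

α₁ = 0.865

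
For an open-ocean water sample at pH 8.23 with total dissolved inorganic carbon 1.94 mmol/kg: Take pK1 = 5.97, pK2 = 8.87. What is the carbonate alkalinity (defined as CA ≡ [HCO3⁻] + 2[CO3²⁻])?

CA = [HCO3⁻] + 2[CO3²⁻] = (α₁ + 2α₂)·DIC
At pH 8.23: [H⁺]/K1 = 10^-2.26 = 0.0054954, K2/[H⁺] = 10^-0.64 = 0.22909
α₁ = 1/(1 + 0.0054954 + 0.22909) = 1/1.2346 = 0.8100; α₂ = α₁·K2/[H⁺] = 0.1856
α₁ + 2α₂ = 1.1811
CA = 1.1811 × 1.94 = 2.29 mmol/kg

CA = 2.29 mmol/kg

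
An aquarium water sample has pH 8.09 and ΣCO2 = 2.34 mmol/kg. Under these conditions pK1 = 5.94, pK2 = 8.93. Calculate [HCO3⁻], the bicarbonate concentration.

[HCO3⁻] = 2.03 mmol/kg

α₁ = 1 / (1 + [H⁺]/K1 + K2/[H⁺]) = 1 / (1 + 10^-2.15 + 10^-0.84)
   = 1 / (1 + 0.0070795 + 0.14454) = 1/1.1516 = 0.8683
[HCO3⁻] = α₁ × DIC = 0.8683 × 2.34 = 2.03 mmol/kg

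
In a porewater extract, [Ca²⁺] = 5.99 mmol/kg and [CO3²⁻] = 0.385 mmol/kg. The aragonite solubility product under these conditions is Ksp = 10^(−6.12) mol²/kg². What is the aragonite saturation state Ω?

Ksp = 10^(−6.12) = 7.586×10^-7
Ω = [Ca²⁺][CO3²⁻]/Ksp = (5.99×10^-3)(0.385×10^-3) / 7.586×10^-7 = 3.04

Ω = 3.04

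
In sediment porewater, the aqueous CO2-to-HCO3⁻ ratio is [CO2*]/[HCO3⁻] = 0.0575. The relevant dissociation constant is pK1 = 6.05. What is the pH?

pH = 7.29

From K1 = [H⁺][HCO3⁻]/[CO2*]:  pH = pK1 − log₁₀([CO2*]/[HCO3⁻])
log₁₀(0.0575) = -1.240
pH = 6.05 − (-1.240) = 7.29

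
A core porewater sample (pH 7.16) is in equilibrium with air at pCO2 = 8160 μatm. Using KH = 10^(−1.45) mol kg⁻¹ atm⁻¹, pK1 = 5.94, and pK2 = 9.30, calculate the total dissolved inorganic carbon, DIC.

DIC = 5.13 mmol/kg

[CO2*] = KH · pCO2 = 10^(−1.45) × 8160×10^-6 = 2.895×10^-4 mol/kg
α₀ = 1/(1 + K1/[H⁺] + K1K2/[H⁺]²) = 1/(1 + 10^+1.22 + 10^-0.92) = 0.05645
DIC = [CO2*]/α₀ = 2.895×10^-4 / 0.05645 = 5.13 mmol/kg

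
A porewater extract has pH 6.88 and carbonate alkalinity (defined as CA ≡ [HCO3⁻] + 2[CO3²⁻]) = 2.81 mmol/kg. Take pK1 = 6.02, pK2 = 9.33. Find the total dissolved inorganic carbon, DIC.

DIC = 3.19 mmol/kg

CA = [HCO3⁻] + 2[CO3²⁻] = (α₁ + 2α₂)·DIC
At pH 6.88: [H⁺]/K1 = 10^-0.86 = 0.13804, K2/[H⁺] = 10^-2.45 = 0.0035481
α₁ = 1/(1 + 0.13804 + 0.0035481) = 1/1.1416 = 0.8760; α₂ = α₁·K2/[H⁺] = 0.003108
α₁ + 2α₂ = 0.8822
DIC = CA / (α₁ + 2α₂) = 2.81 / 0.8822 = 3.19 mmol/kg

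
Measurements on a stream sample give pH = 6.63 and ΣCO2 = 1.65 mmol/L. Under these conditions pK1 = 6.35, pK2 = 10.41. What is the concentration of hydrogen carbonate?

α₁ = 1 / (1 + [H⁺]/K1 + K2/[H⁺]) = 1 / (1 + 10^-0.28 + 10^-3.78)
   = 1 / (1 + 0.52481 + 0.00016596) = 1/1.5250 = 0.6557
[HCO3⁻] = α₁ × DIC = 0.6557 × 1.65 = 1.08 mmol/L

[HCO3⁻] = 1.08 mmol/L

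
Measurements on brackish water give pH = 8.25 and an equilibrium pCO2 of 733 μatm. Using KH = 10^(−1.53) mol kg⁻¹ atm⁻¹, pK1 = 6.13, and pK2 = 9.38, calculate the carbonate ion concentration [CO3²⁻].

[CO2*] = KH · pCO2 = 10^(−1.53) × 733×10^-6 = 2.163×10^-5 mol/kg
α₀ = 1/(1 + K1/[H⁺] + K1K2/[H⁺]²) = 1/(1 + 10^+2.12 + 10^+0.99) = 0.007013
DIC = [CO2*]/α₀ = 2.163×10^-5 / 0.007013 = 3.085 mmol/kg
[CO3²⁻] = α₂·DIC; α₂ = 0.06853, so [CO3²⁻] = 0.06853 × 3.085 = 0.211 mmol/kg

[CO3²⁻] = 0.211 mmol/kg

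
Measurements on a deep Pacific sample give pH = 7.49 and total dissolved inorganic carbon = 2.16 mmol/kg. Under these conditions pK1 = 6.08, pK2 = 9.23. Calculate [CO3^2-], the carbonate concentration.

α₂ = 1 / (1 + [H⁺]/K2 + [H⁺]²/(K1K2)) = 1 / (1 + 10^+1.74 + 10^+0.33)
   = 1 / (1 + 54.954 + 2.1380) = 1/58.092 = 0.01721
[CO3²⁻] = α₂ × DIC = 0.01721 × 2.16 = 0.0372 mmol/kg

[CO3²⁻] = 0.0372 mmol/kg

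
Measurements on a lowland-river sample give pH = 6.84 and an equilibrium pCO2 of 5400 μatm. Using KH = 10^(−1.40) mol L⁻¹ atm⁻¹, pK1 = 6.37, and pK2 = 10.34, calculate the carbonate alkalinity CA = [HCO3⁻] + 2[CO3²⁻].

CA = 0.635 mmol/L

[CO2*] = KH · pCO2 = 10^(−1.40) × 5400×10^-6 = 2.150×10^-4 mol/L
α₀ = 1/(1 + K1/[H⁺] + K1K2/[H⁺]²) = 1/(1 + 10^+0.47 + 10^-3.03) = 0.2530
DIC = [CO2*]/α₀ = 2.150×10^-4 / 0.2530 = 0.8496 mmol/L
CA = (α₁ + 2α₂)·DIC = (0.7467 + 2×0.0002361) × 0.8496 = 0.635 mmol/L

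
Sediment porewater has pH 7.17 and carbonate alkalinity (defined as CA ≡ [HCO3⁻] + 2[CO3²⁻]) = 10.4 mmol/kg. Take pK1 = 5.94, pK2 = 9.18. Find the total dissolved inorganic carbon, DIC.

CA = [HCO3⁻] + 2[CO3²⁻] = (α₁ + 2α₂)·DIC
At pH 7.17: [H⁺]/K1 = 10^-1.23 = 0.058884, K2/[H⁺] = 10^-2.01 = 0.0097724
α₁ = 1/(1 + 0.058884 + 0.0097724) = 1/1.0687 = 0.9358; α₂ = α₁·K2/[H⁺] = 0.009145
α₁ + 2α₂ = 0.9540
DIC = CA / (α₁ + 2α₂) = 10.4 / 0.9540 = 10.9 mmol/kg

DIC = 10.9 mmol/kg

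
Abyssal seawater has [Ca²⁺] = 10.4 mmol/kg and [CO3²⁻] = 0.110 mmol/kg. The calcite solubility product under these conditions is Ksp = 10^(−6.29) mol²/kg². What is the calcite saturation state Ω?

Ksp = 10^(−6.29) = 5.129×10^-7
Ω = [Ca²⁺][CO3²⁻]/Ksp = (10.4×10^-3)(0.110×10^-3) / 5.129×10^-7 = 2.23

Ω = 2.23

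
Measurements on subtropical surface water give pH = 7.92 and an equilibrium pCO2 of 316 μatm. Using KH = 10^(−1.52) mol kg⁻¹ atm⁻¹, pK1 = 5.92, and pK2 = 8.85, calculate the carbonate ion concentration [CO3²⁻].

[CO2*] = KH · pCO2 = 10^(−1.52) × 316×10^-6 = 9.543×10^-6 mol/kg
α₀ = 1/(1 + K1/[H⁺] + K1K2/[H⁺]²) = 1/(1 + 10^+2.00 + 10^+1.07) = 0.008869
DIC = [CO2*]/α₀ = 9.543×10^-6 / 0.008869 = 1.076 mmol/kg
[CO3²⁻] = α₂·DIC; α₂ = 0.1042, so [CO3²⁻] = 0.1042 × 1.076 = 0.112 mmol/kg

[CO3²⁻] = 0.112 mmol/kg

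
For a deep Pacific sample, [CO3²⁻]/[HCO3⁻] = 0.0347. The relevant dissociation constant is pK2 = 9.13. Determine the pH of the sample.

pH = 7.67

From K2 = [H⁺][CO3²⁻]/[HCO3⁻]:  pH = pK2 + log₁₀([CO3²⁻]/[HCO3⁻])
log₁₀(0.0347) = -1.460
pH = 9.13 + (-1.460) = 7.67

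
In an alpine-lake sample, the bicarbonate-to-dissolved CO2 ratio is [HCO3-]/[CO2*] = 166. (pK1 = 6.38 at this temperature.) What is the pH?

pH = 8.60

From K1 = [H⁺][HCO3-]/[CO2*]:  pH = pK1 + log₁₀([HCO3-]/[CO2*])
log₁₀(166) = +2.220
pH = 6.38 + (+2.220) = 8.60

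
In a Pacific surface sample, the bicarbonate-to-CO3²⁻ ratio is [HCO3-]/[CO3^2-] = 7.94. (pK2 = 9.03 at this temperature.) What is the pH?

From K2 = [H⁺][CO3^2-]/[HCO3-]:  pH = pK2 − log₁₀([HCO3-]/[CO3^2-])
log₁₀(7.94) = +0.900
pH = 9.03 − (+0.900) = 8.13

pH = 8.13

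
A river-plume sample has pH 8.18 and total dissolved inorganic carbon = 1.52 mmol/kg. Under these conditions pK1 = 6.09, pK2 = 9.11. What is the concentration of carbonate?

α₂ = 1 / (1 + [H⁺]/K2 + [H⁺]²/(K1K2)) = 1 / (1 + 10^+0.93 + 10^-1.16)
   = 1 / (1 + 8.5114 + 0.069183) = 1/9.5806 = 0.1044
[CO3²⁻] = α₂ × DIC = 0.1044 × 1.52 = 0.159 mmol/kg

[CO3²⁻] = 0.159 mmol/kg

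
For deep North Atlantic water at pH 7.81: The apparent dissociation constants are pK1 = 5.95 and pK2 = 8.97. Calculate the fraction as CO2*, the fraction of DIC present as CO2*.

α₀ = 1 / (1 + K1/[H⁺] + K1K2/[H⁺]²) = 1 / (1 + 10^+1.86 + 10^+0.70)
   = 1 / (1 + 72.444 + 5.0119) = 1/78.455 = 0.01275

α₀ = 0.0127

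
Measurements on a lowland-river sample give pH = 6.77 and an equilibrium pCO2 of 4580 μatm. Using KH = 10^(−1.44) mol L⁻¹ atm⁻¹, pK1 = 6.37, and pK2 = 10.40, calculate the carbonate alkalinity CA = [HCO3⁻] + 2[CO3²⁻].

[CO2*] = KH · pCO2 = 10^(−1.44) × 4580×10^-6 = 1.663×10^-4 mol/L
α₀ = 1/(1 + K1/[H⁺] + K1K2/[H⁺]²) = 1/(1 + 10^+0.40 + 10^-3.23) = 0.2847
DIC = [CO2*]/α₀ = 1.663×10^-4 / 0.2847 = 0.5841 mmol/L
CA = (α₁ + 2α₂)·DIC = (0.7151 + 2×0.0001676) × 0.5841 = 0.418 mmol/L

CA = 0.418 mmol/L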